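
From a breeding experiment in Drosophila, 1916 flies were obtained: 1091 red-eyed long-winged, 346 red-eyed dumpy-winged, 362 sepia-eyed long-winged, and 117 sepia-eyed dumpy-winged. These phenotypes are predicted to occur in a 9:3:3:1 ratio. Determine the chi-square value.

0.736

The 9:3:3:1 ratio has 16 parts, so with N = 1916 the expected counts are:
  red-eyed long-winged: 1916 × 9/16 = 1077.75
  red-eyed dumpy-winged: 1916 × 3/16 = 359.25
  sepia-eyed long-winged: 1916 × 3/16 = 359.25
  sepia-eyed dumpy-winged: 1916 × 1/16 = 119.75
χ² = Σ (O − E)² / E
  red-eyed long-winged: (1091 − 1077.75)² / 1077.75 = 0.1629
  red-eyed dumpy-winged: (346 − 359.25)² / 359.25 = 0.4887
  sepia-eyed long-winged: (362 − 359.25)² / 359.25 = 0.0211
  sepia-eyed dumpy-winged: (117 − 119.75)² / 119.75 = 0.0632
χ² = 0.1629 + 0.4887 + 0.0211 + 0.0632 = 0.7359 ≈ 0.736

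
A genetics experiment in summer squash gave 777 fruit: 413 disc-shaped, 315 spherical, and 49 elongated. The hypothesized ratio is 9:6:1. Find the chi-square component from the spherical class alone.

1.916

Under the 9:6:1 hypothesis (Σ ratio = 16, N = 777):
  disc-shaped: 777 × 9/16 = 437.0625
  spherical: 777 × 6/16 = 291.375
  elongated: 777 × 1/16 = 48.5625
Contribution of spherical: (315 − 291.375)² / 291.375 = 1.9155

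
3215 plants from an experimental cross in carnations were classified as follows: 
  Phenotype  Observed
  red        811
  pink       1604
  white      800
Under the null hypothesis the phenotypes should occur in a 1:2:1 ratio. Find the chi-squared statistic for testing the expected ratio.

0.091

Total ratio parts = 4. Expected numbers out of 3215:
  red: 3215 × 1/4 = 803.75
  pink: 3215 × 2/4 = 1607.5
  white: 3215 × 1/4 = 803.75
χ² = Σ (O − E)² / E
  red: (811 − 803.75)² / 803.75 = 0.0654
  pink: (1604 − 1607.5)² / 1607.5 = 0.0076
  white: (800 − 803.75)² / 803.75 = 0.0175
χ² = 0.0654 + 0.0076 + 0.0175 = 0.0905 ≈ 0.091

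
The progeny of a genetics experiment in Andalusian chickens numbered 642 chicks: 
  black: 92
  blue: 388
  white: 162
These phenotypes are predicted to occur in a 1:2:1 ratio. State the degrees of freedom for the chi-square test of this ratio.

2

A goodness-of-fit test with 3 phenotype classes has df = 3 − 1 = 2.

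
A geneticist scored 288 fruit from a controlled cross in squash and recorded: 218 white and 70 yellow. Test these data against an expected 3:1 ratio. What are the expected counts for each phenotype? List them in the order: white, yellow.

The 3:1 ratio has 4 parts, so with N = 288 the expected counts are:
  white: 288 × 3/4 = 216
  yellow: 288 × 1/4 = 72

216, 72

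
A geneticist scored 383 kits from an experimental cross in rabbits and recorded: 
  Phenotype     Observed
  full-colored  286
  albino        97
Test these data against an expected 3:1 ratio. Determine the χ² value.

Expected counts for N = 383 under a 3:1 ratio (total parts = 4):
  full-colored: 383 × 3/4 = 287.25
  albino: 383 × 1/4 = 95.75
χ² = Σ (O − E)² / E
  full-colored: (286 − 287.25)² / 287.25 = 0.0054
  albino: (97 − 95.75)² / 95.75 = 0.0163
χ² = 0.0054 + 0.0163 = 0.0217 ≈ 0.022

0.022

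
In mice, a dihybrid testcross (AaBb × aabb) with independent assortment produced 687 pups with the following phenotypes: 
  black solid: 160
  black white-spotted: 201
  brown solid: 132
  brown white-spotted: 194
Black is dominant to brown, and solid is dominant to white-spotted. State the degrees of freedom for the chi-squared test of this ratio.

A dihybrid testcross with independent assortment gives a 1:1:1:1 ratio.
A goodness-of-fit test with 4 phenotype classes has df = 4 − 1 = 3.

3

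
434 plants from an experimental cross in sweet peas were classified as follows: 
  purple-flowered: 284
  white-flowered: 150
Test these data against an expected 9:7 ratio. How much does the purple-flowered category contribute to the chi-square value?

6.513

Total ratio parts = 16. Expected numbers out of 434:
  purple-flowered: 434 × 9/16 = 244.125
  white-flowered: 434 × 7/16 = 189.875
Contribution of purple-flowered: (284 − 244.125)² / 244.125 = 6.5131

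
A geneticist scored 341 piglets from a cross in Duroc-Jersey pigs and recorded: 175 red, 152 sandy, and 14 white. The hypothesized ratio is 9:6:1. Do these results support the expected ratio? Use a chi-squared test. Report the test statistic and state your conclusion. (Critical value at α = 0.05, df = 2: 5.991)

8.534; not consistent

Under the 9:6:1 hypothesis (Σ ratio = 16, N = 341):
  red: 341 × 9/16 = 191.8125
  sandy: 341 × 6/16 = 127.875
  white: 341 × 1/16 = 21.3125
χ² = Σ (O − E)² / E
  red: (175 − 191.8125)² / 191.8125 = 1.4736
  sandy: (152 − 127.875)² / 127.875 = 4.5514
  white: (14 − 21.3125)² / 21.3125 = 2.5090
χ² = 1.4736 + 4.5514 + 2.5090 = 8.534
Degrees of freedom = 3 − 1 = 2; critical value at α = 0.05 is 5.991.
Since 8.534 > 5.991, we reject the null hypothesis — the data do not fit the 9:6:1 ratio.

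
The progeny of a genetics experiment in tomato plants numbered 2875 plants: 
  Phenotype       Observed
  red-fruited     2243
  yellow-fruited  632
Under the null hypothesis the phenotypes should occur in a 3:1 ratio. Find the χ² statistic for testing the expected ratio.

13.960

The 3:1 ratio has 4 parts, so with N = 2875 the expected counts are:
  red-fruited: 2875 × 3/4 = 2156.25
  yellow-fruited: 2875 × 1/4 = 718.75
χ² = Σ (O − E)² / E
  red-fruited: (2243 − 2156.25)² / 2156.25 = 3.4901
  yellow-fruited: (632 − 718.75)² / 718.75 = 10.4703
χ² = 3.4901 + 10.4703 = 13.9604 ≈ 13.960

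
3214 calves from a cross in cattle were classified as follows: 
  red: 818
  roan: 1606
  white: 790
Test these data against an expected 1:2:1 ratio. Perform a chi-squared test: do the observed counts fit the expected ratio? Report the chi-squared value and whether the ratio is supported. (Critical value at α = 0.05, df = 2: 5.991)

Total ratio parts = 4. Expected numbers out of 3214:
  red: 3214 × 1/4 = 803.5
  roan: 3214 × 2/4 = 1607
  white: 3214 × 1/4 = 803.5
χ² = Σ (O − E)² / E
  red: (818 − 803.5)² / 803.5 = 0.2617
  roan: (1606 − 1607)² / 1607 = 0.0006
  white: (790 − 803.5)² / 803.5 = 0.2268
χ² = 0.2617 + 0.0006 + 0.2268 = 0.4891 ≈ 0.489
Degrees of freedom = 3 − 1 = 2; critical value at α = 0.05 is 5.991.
Since 0.489 < 5.991, we fail to reject the null hypothesis — the data are consistent with the 1:2:1 ratio.

0.489; consistent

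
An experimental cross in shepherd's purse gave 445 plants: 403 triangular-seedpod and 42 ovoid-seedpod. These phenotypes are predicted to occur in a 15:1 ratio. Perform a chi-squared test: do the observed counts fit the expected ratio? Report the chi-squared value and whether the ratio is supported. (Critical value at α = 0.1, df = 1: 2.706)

7.720; not consistent

Expected counts for N = 445 under a 15:1 ratio (total parts = 16):
  triangular-seedpod: 445 × 15/16 = 417.1875
  ovoid-seedpod: 445 × 1/16 = 27.8125
χ² = Σ (O − E)² / E
  triangular-seedpod: (403 − 417.1875)² / 417.1875 = 0.4825
  ovoid-seedpod: (42 − 27.8125)² / 27.8125 = 7.2372
χ² = 0.4825 + 7.2372 = 7.7197 ≈ 7.720
Degrees of freedom = 2 − 1 = 1; critical value at α = 0.1 is 2.706.
Since 7.720 > 2.706, we reject the null hypothesis — the data do not fit the 15:1 ratio.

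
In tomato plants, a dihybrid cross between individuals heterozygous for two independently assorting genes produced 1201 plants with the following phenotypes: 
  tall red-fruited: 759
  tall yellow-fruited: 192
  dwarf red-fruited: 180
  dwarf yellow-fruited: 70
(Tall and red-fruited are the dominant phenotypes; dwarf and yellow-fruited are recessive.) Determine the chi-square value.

A dihybrid F₂ with independent assortment and complete dominance at both loci gives a 9:3:3:1 phenotypic ratio.
Total ratio parts = 16. Expected numbers out of 1201:
  tall red-fruited: 1201 × 9/16 = 675.5625
  tall yellow-fruited: 1201 × 3/16 = 225.1875
  dwarf red-fruited: 1201 × 3/16 = 225.1875
  dwarf yellow-fruited: 1201 × 1/16 = 75.0625
χ² = Σ (O − E)² / E
  tall red-fruited: (759 − 675.5625)² / 675.5625 = 10.3052
  tall yellow-fruited: (192 − 225.1875)² / 225.1875 = 4.8911
  dwarf red-fruited: (180 − 225.1875)² / 225.1875 = 9.0676
  dwarf yellow-fruited: (70 − 75.0625)² / 75.0625 = 0.3414
χ² = 10.3052 + 4.8911 + 9.0676 + 0.3414 = 24.6053 ≈ 24.605

24.605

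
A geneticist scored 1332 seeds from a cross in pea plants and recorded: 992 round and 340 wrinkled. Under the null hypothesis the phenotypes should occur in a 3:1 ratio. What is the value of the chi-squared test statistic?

Total ratio parts = 4. Expected numbers out of 1332:
  round: 1332 × 3/4 = 999
  wrinkled: 1332 × 1/4 = 333
χ² = Σ (O − E)² / E
  round: (992 − 999)² / 999 = 0.0490
  wrinkled: (340 − 333)² / 333 = 0.1471
χ² = 0.0490 + 0.1471 = 0.1961 ≈ 0.196

0.196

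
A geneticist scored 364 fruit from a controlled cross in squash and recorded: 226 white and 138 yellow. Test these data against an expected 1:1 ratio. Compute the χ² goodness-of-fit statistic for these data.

Under the 1:1 hypothesis (Σ ratio = 2, N = 364):
  white: 364 × 1/2 = 182
  yellow: 364 × 1/2 = 182
χ² = Σ (O − E)² / E
  white: (226 − 182)² / 182 = 10.6374
  yellow: (138 − 182)² / 182 = 10.6374
χ² = 10.6374 + 10.6374 = 21.2748 ≈ 21.275

21.275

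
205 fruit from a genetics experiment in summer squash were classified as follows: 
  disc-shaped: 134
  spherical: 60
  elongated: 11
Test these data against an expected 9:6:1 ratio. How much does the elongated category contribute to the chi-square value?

0.256

Expected counts for N = 205 under a 9:6:1 ratio (total parts = 16):
  disc-shaped: 205 × 9/16 = 115.3125
  spherical: 205 × 6/16 = 76.875
  elongated: 205 × 1/16 = 12.8125
Contribution of elongated: (11 − 12.8125)² / 12.8125 = 0.2564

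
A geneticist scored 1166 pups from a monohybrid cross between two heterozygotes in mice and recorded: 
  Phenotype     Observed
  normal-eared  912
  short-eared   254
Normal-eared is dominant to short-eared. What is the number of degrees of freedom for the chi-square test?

For a monohybrid cross between heterozygotes with complete dominance, the expected phenotypic ratio is 3:1.
A goodness-of-fit test with 2 phenotype classes has df = 2 − 1 = 1.

1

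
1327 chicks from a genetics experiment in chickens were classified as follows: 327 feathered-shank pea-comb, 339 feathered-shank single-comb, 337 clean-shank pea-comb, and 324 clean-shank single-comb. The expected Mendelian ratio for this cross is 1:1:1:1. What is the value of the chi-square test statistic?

Total ratio parts = 4. Expected numbers out of 1327:
  feathered-shank pea-comb: 1327 × 1/4 = 331.75
  feathered-shank single-comb: 1327 × 1/4 = 331.75
  clean-shank pea-comb: 1327 × 1/4 = 331.75
  clean-shank single-comb: 1327 × 1/4 = 331.75
χ² = Σ (O − E)² / E
  feathered-shank pea-comb: (327 − 331.75)² / 331.75 = 0.0680
  feathered-shank single-comb: (339 − 331.75)² / 331.75 = 0.1584
  clean-shank pea-comb: (337 − 331.75)² / 331.75 = 0.0831
  clean-shank single-comb: (324 − 331.75)² / 331.75 = 0.1810
χ² = 0.0680 + 0.1584 + 0.0831 + 0.1810 = 0.4905 ≈ 0.491

0.491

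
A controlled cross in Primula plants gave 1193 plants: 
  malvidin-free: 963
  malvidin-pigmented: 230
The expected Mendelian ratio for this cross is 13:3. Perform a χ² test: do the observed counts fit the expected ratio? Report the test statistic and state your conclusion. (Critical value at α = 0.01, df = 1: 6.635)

Expected counts for N = 1193 under a 13:3 ratio (total parts = 16):
  malvidin-free: 1193 × 13/16 = 969.3125
  malvidin-pigmented: 1193 × 3/16 = 223.6875
χ² = Σ (O − E)² / E
  malvidin-free: (963 − 969.3125)² / 969.3125 = 0.0411
  malvidin-pigmented: (230 − 223.6875)² / 223.6875 = 0.1781
χ² = 0.0411 + 0.1781 = 0.2192 ≈ 0.219
Degrees of freedom = 2 − 1 = 1; critical value at α = 0.01 is 6.635.
Since 0.219 < 6.635, we fail to reject the null hypothesis — the data are consistent with the 13:3 ratio.

0.219; consistent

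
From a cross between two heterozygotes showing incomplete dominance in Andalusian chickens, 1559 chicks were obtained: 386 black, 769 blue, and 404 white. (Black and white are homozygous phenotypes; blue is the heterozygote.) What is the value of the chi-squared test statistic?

0.699

With incomplete dominance, a heterozygote × heterozygote cross gives a 1:2:1 phenotypic ratio.
Expected counts for N = 1559 under a 1:2:1 ratio (total parts = 4):
  black: 1559 × 1/4 = 389.75
  blue: 1559 × 2/4 = 779.5
  white: 1559 × 1/4 = 389.75
χ² = Σ (O − E)² / E
  black: (386 − 389.75)² / 389.75 = 0.0361
  blue: (769 − 779.5)² / 779.5 = 0.1414
  white: (404 − 389.75)² / 389.75 = 0.5210
χ² = 0.0361 + 0.1414 + 0.5210 = 0.6985 ≈ 0.699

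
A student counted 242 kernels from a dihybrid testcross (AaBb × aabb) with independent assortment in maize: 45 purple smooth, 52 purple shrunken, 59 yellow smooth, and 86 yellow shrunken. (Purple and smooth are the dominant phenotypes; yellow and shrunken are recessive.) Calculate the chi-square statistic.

A dihybrid testcross with independent assortment gives a 1:1:1:1 ratio.
The 1:1:1:1 ratio has 4 parts, so with N = 242 the expected counts are:
  purple smooth: 242 × 1/4 = 60.5
  purple shrunken: 242 × 1/4 = 60.5
  yellow smooth: 242 × 1/4 = 60.5
  yellow shrunken: 242 × 1/4 = 60.5
χ² = Σ (O − E)² / E
  purple smooth: (45 − 60.5)² / 60.5 = 3.9711
  purple shrunken: (52 − 60.5)² / 60.5 = 1.1942
  yellow smooth: (59 − 60.5)² / 60.5 = 0.0372
  yellow shrunken: (86 − 60.5)² / 60.5 = 10.7479
χ² = 3.9711 + 1.1942 + 0.0372 + 10.7479 = 15.9504 ≈ 15.950

15.950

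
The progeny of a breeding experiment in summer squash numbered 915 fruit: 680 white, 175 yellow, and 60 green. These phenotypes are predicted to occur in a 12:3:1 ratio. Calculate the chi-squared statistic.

Expected counts for N = 915 under a 12:3:1 ratio (total parts = 16):
  white: 915 × 12/16 = 686.25
  yellow: 915 × 3/16 = 171.5625
  green: 915 × 1/16 = 57.1875
χ² = Σ (O − E)² / E
  white: (680 − 686.25)² / 686.25 = 0.0569
  yellow: (175 − 171.5625)² / 171.5625 = 0.0689
  green: (60 − 57.1875)² / 57.1875 = 0.1383
χ² = 0.0569 + 0.0689 + 0.1383 = 0.2641 ≈ 0.264

0.264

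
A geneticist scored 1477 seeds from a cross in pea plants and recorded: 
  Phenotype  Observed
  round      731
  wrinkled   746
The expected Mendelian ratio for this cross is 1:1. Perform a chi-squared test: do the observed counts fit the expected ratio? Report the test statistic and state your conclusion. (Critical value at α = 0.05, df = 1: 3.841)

0.152; consistent

Under the 1:1 hypothesis (Σ ratio = 2, N = 1477):
  round: 1477 × 1/2 = 738.5
  wrinkled: 1477 × 1/2 = 738.5
χ² = Σ (O − E)² / E
  round: (731 − 738.5)² / 738.5 = 0.0762
  wrinkled: (746 − 738.5)² / 738.5 = 0.0762
χ² = 0.0762 + 0.0762 = 0.1524 ≈ 0.152
Degrees of freedom = 2 − 1 = 1; critical value at α = 0.05 is 3.841.
Since 0.152 < 3.841, we fail to reject the null hypothesis — the data are consistent with the 1:1 ratio.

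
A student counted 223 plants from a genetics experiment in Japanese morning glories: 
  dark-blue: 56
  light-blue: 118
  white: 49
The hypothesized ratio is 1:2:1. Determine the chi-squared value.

1.197

Total ratio parts = 4. Expected numbers out of 223:
  dark-blue: 223 × 1/4 = 55.75
  light-blue: 223 × 2/4 = 111.5
  white: 223 × 1/4 = 55.75
χ² = Σ (O − E)² / E
  dark-blue: (56 − 55.75)² / 55.75 = 0.0011
  light-blue: (118 − 111.5)² / 111.5 = 0.3789
  white: (49 − 55.75)² / 55.75 = 0.8173
χ² = 0.0011 + 0.3789 + 0.8173 = 1.1973 ≈ 1.197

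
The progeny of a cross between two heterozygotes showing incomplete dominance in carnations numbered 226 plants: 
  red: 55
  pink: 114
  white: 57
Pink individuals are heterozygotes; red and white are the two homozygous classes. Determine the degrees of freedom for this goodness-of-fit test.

With incomplete dominance, a heterozygote × heterozygote cross gives a 1:2:1 phenotypic ratio.
A goodness-of-fit test with 3 phenotype classes has df = 3 − 1 = 2.

2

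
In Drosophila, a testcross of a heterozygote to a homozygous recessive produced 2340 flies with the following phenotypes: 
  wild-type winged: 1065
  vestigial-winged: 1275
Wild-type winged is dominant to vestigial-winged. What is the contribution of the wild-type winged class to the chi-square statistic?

A testcross of a heterozygote (Aa × aa) gives a 1:1 phenotypic ratio.
Expected counts for N = 2340 under a 1:1 ratio (total parts = 2):
  wild-type winged: 2340 × 1/2 = 1170
  vestigial-winged: 2340 × 1/2 = 1170
Contribution of wild-type winged: (1065 − 1170)² / 1170 = 9.4231

9.423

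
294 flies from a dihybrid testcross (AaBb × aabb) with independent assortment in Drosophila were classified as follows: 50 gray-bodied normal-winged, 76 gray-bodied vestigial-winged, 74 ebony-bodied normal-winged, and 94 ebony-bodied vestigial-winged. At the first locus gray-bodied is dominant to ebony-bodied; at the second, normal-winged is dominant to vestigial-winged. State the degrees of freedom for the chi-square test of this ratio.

3

A dihybrid testcross with independent assortment gives a 1:1:1:1 ratio.
A goodness-of-fit test with 4 phenotype classes has df = 4 − 1 = 3.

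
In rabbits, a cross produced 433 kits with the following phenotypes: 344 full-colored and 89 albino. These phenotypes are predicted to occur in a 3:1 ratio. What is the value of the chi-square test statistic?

Under the 3:1 hypothesis (Σ ratio = 4, N = 433):
  full-colored: 433 × 3/4 = 324.75
  albino: 433 × 1/4 = 108.25
χ² = Σ (O − E)² / E
  full-colored: (344 − 324.75)² / 324.75 = 1.1411
  albino: (89 − 108.25)² / 108.25 = 3.4232
χ² = 1.1411 + 3.4232 = 4.5643 ≈ 4.564

4.564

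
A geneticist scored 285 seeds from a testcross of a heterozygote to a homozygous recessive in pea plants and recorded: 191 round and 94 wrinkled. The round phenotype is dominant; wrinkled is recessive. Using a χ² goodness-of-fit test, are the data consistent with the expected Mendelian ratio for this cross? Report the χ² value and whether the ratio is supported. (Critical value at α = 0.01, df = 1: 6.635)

A testcross of a heterozygote (Aa × aa) gives a 1:1 phenotypic ratio.
Total ratio parts = 2. Expected numbers out of 285:
  round: 285 × 1/2 = 142.5
  wrinkled: 285 × 1/2 = 142.5
χ² = Σ (O − E)² / E
  round: (191 − 142.5)² / 142.5 = 16.5070
  wrinkled: (94 − 142.5)² / 142.5 = 16.5070
χ² = 16.5070 + 16.5070 = 33.014
Degrees of freedom = 2 − 1 = 1; critical value at α = 0.01 is 6.635.
Since 33.014 > 6.635, we reject the null hypothesis — the data do not fit the 1:1 ratio.

33.014; not consistent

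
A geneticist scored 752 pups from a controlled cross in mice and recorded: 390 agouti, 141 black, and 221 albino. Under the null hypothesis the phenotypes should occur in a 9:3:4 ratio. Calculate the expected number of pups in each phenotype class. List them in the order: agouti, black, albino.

Under the 9:3:4 hypothesis (Σ ratio = 16, N = 752):
  agouti: 752 × 9/16 = 423
  black: 752 × 3/16 = 141
  albino: 752 × 4/16 = 188

423, 141, 188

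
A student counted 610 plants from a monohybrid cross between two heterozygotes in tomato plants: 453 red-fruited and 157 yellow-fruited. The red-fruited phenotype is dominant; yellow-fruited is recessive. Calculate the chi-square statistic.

0.177

For a monohybrid cross between heterozygotes with complete dominance, the expected phenotypic ratio is 3:1.
Total ratio parts = 4. Expected numbers out of 610:
  red-fruited: 610 × 3/4 = 457.5
  yellow-fruited: 610 × 1/4 = 152.5
χ² = Σ (O − E)² / E
  red-fruited: (453 − 457.5)² / 457.5 = 0.0443
  yellow-fruited: (157 − 152.5)² / 152.5 = 0.1328
χ² = 0.0443 + 0.1328 = 0.1771 ≈ 0.177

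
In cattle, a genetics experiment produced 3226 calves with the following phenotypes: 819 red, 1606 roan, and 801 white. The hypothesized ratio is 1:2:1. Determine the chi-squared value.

Expected counts for N = 3226 under a 1:2:1 ratio (total parts = 4):
  red: 3226 × 1/4 = 806.5
  roan: 3226 × 2/4 = 1613
  white: 3226 × 1/4 = 806.5
χ² = Σ (O − E)² / E
  red: (819 − 806.5)² / 806.5 = 0.1937
  roan: (1606 − 1613)² / 1613 = 0.0304
  white: (801 − 806.5)² / 806.5 = 0.0375
χ² = 0.1937 + 0.0304 + 0.0375 = 0.2616 ≈ 0.262

0.262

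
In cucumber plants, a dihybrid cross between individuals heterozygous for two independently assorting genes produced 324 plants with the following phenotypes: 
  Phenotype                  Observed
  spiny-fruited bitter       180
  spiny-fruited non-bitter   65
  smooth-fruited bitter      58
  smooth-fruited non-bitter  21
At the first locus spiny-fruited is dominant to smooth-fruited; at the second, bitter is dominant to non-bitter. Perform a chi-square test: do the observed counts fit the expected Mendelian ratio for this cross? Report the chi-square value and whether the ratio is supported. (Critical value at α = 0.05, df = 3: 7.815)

0.477; consistent

A dihybrid F₂ with independent assortment and complete dominance at both loci gives a 9:3:3:1 phenotypic ratio.
Total ratio parts = 16. Expected numbers out of 324:
  spiny-fruited bitter: 324 × 9/16 = 182.25
  spiny-fruited non-bitter: 324 × 3/16 = 60.75
  smooth-fruited bitter: 324 × 3/16 = 60.75
  smooth-fruited non-bitter: 324 × 1/16 = 20.25
χ² = Σ (O − E)² / E
  spiny-fruited bitter: (180 − 182.25)² / 182.25 = 0.0278
  spiny-fruited non-bitter: (65 − 60.75)² / 60.75 = 0.2973
  smooth-fruited bitter: (58 − 60.75)² / 60.75 = 0.1245
  smooth-fruited non-bitter: (21 − 20.25)² / 20.25 = 0.0278
χ² = 0.0278 + 0.2973 + 0.1245 + 0.0278 = 0.4774 ≈ 0.477
Degrees of freedom = 4 − 1 = 3; critical value at α = 0.05 is 7.815.
Since 0.477 < 7.815, we fail to reject the null hypothesis — the data are consistent with the 9:3:3:1 ratio.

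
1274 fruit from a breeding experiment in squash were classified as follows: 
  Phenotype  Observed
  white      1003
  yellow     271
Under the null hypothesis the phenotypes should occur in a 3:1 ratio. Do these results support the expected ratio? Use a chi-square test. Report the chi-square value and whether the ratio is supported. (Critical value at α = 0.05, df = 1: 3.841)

Total ratio parts = 4. Expected numbers out of 1274:
  white: 1274 × 3/4 = 955.5
  yellow: 1274 × 1/4 = 318.5
χ² = Σ (O − E)² / E
  white: (1003 − 955.5)² / 955.5 = 2.3613
  yellow: (271 − 318.5)² / 318.5 = 7.0840
χ² = 2.3613 + 7.0840 = 9.4453 ≈ 9.445
Degrees of freedom = 2 − 1 = 1; critical value at α = 0.05 is 3.841.
Since 9.445 > 3.841, we reject the null hypothesis — the data do not fit the 3:1 ratio.

9.445; not consistent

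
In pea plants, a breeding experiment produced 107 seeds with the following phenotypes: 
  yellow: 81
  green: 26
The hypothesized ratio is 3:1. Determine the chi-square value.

0.028

Expected counts for N = 107 under a 3:1 ratio (total parts = 4):
  yellow: 107 × 3/4 = 80.25
  green: 107 × 1/4 = 26.75
χ² = Σ (O − E)² / E
  yellow: (81 − 80.25)² / 80.25 = 0.0070
  green: (26 − 26.75)² / 26.75 = 0.0210
χ² = 0.0070 + 0.0210 = 0.028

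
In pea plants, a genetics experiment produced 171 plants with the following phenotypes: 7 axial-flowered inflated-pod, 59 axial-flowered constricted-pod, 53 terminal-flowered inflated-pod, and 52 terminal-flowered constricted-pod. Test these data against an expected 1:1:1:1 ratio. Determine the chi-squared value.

The 1:1:1:1 ratio has 4 parts, so with N = 171 the expected counts are:
  axial-flowered inflated-pod: 171 × 1/4 = 42.75
  axial-flowered constricted-pod: 171 × 1/4 = 42.75
  terminal-flowered inflated-pod: 171 × 1/4 = 42.75
  terminal-flowered constricted-pod: 171 × 1/4 = 42.75
χ² = Σ (O − E)² / E
  axial-flowered inflated-pod: (7 − 42.75)² / 42.75 = 29.8962
  axial-flowered constricted-pod: (59 − 42.75)² / 42.75 = 6.1769
  terminal-flowered inflated-pod: (53 − 42.75)² / 42.75 = 2.4576
  terminal-flowered constricted-pod: (52 − 42.75)² / 42.75 = 2.0015
χ² = 29.8962 + 6.1769 + 2.4576 + 2.0015 = 40.5322 ≈ 40.532

40.532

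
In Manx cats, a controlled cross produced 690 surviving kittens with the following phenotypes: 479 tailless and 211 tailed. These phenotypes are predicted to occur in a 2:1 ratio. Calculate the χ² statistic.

2.354

Expected counts for N = 690 under a 2:1 ratio (total parts = 3):
  tailless: 690 × 2/3 = 460
  tailed: 690 × 1/3 = 230
χ² = Σ (O − E)² / E
  tailless: (479 − 460)² / 460 = 0.7848
  tailed: (211 − 230)² / 230 = 1.5696
χ² = 0.7848 + 1.5696 = 2.3544 ≈ 2.354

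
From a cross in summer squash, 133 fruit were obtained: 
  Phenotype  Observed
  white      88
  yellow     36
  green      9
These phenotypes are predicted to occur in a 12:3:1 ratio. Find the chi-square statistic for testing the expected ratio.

6.348

Expected counts for N = 133 under a 12:3:1 ratio (total parts = 16):
  white: 133 × 12/16 = 99.75
  yellow: 133 × 3/16 = 24.9375
  green: 133 × 1/16 = 8.3125
χ² = Σ (O − E)² / E
  white: (88 − 99.75)² / 99.75 = 1.3841
  yellow: (36 − 24.9375)² / 24.9375 = 4.9074
  green: (9 − 8.3125)² / 8.3125 = 0.0569
χ² = 1.3841 + 4.9074 + 0.0569 = 6.3484 ≈ 6.348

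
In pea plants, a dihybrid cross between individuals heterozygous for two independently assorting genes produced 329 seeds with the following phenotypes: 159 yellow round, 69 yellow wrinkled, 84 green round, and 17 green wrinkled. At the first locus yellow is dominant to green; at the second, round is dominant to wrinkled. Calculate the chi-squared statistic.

A dihybrid F₂ with independent assortment and complete dominance at both loci gives a 9:3:3:1 phenotypic ratio.
Expected counts for N = 329 under a 9:3:3:1 ratio (total parts = 16):
  yellow round: 329 × 9/16 = 185.0625
  yellow wrinkled: 329 × 3/16 = 61.6875
  green round: 329 × 3/16 = 61.6875
  green wrinkled: 329 × 1/16 = 20.5625
χ² = Σ (O − E)² / E
  yellow round: (159 − 185.0625)² / 185.0625 = 3.6704
  yellow wrinkled: (69 − 61.6875)² / 61.6875 = 0.8668
  green round: (84 − 61.6875)² / 61.6875 = 8.0705
  green wrinkled: (17 − 20.5625)² / 20.5625 = 0.6172
χ² = 3.6704 + 0.8668 + 8.0705 + 0.6172 = 13.2249 ≈ 13.225

13.225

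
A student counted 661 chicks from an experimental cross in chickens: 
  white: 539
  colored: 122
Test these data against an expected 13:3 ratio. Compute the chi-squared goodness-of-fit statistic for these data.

0.037

The 13:3 ratio has 16 parts, so with N = 661 the expected counts are:
  white: 661 × 13/16 = 537.0625
  colored: 661 × 3/16 = 123.9375
χ² = Σ (O − E)² / E
  white: (539 − 537.0625)² / 537.0625 = 0.0070
  colored: (122 − 123.9375)² / 123.9375 = 0.0303
χ² = 0.0070 + 0.0303 = 0.0373 ≈ 0.037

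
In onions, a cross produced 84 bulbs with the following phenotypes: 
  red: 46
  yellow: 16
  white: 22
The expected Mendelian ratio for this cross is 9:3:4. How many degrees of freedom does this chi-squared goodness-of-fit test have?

2

A goodness-of-fit test with 3 phenotype classes has df = 3 − 1 = 2.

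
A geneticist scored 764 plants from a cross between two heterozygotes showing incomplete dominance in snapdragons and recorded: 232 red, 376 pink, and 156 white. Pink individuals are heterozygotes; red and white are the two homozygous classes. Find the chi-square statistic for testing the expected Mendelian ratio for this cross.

15.309

With incomplete dominance, a heterozygote × heterozygote cross gives a 1:2:1 phenotypic ratio.
Under the 1:2:1 hypothesis (Σ ratio = 4, N = 764):
  red: 764 × 1/4 = 191
  pink: 764 × 2/4 = 382
  white: 764 × 1/4 = 191
χ² = Σ (O − E)² / E
  red: (232 − 191)² / 191 = 8.8010
  pink: (376 − 382)² / 382 = 0.0942
  white: (156 − 191)² / 191 = 6.4136
χ² = 8.8010 + 0.0942 + 6.4136 = 15.3088 ≈ 15.309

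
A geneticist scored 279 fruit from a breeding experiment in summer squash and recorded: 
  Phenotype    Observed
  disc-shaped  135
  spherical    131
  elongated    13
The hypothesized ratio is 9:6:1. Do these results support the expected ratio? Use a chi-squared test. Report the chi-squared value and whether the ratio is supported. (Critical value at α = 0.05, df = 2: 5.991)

Expected counts for N = 279 under a 9:6:1 ratio (total parts = 16):
  disc-shaped: 279 × 9/16 = 156.9375
  spherical: 279 × 6/16 = 104.625
  elongated: 279 × 1/16 = 17.4375
χ² = Σ (O − E)² / E
  disc-shaped: (135 − 156.9375)² / 156.9375 = 3.0665
  spherical: (131 − 104.625)² / 104.625 = 6.6489
  elongated: (13 − 17.4375)² / 17.4375 = 1.1293
χ² = 3.0665 + 6.6489 + 1.1293 = 10.8447 ≈ 10.845
Degrees of freedom = 3 − 1 = 2; critical value at α = 0.05 is 5.991.
Since 10.845 > 5.991, we reject the null hypothesis — the data do not fit the 9:6:1 ratio.

10.845; not consistent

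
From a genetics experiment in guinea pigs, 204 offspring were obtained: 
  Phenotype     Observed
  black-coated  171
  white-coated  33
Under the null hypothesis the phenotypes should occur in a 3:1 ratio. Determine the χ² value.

8.471

Expected counts for N = 204 under a 3:1 ratio (total parts = 4):
  black-coated: 204 × 3/4 = 153
  white-coated: 204 × 1/4 = 51
χ² = Σ (O − E)² / E
  black-coated: (171 − 153)² / 153 = 2.1176
  white-coated: (33 − 51)² / 51 = 6.3529
χ² = 2.1176 + 6.3529 = 8.4705 ≈ 8.471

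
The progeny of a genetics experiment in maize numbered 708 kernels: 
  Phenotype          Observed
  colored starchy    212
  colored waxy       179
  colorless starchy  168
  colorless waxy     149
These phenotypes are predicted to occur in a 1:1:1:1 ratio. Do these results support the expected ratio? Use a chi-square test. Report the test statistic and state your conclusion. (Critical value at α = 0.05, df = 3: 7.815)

11.831; not consistent

Total ratio parts = 4. Expected numbers out of 708:
  colored starchy: 708 × 1/4 = 177
  colored waxy: 708 × 1/4 = 177
  colorless starchy: 708 × 1/4 = 177
  colorless waxy: 708 × 1/4 = 177
χ² = Σ (O − E)² / E
  colored starchy: (212 − 177)² / 177 = 6.9209
  colored waxy: (179 − 177)² / 177 = 0.0226
  colorless starchy: (168 − 177)² / 177 = 0.4576
  colorless waxy: (149 − 177)² / 177 = 4.4294
χ² = 6.9209 + 0.0226 + 0.4576 + 4.4294 = 11.8305 ≈ 11.831
Degrees of freedom = 4 − 1 = 3; critical value at α = 0.05 is 7.815.
Since 11.831 > 7.815, we reject the null hypothesis — the data do not fit the 1:1:1:1 ratio.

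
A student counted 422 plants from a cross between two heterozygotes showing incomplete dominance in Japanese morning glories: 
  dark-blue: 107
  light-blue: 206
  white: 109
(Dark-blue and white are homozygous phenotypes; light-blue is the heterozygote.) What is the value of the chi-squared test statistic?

With incomplete dominance, a heterozygote × heterozygote cross gives a 1:2:1 phenotypic ratio.
Expected counts for N = 422 under a 1:2:1 ratio (total parts = 4):
  dark-blue: 422 × 1/4 = 105.5
  light-blue: 422 × 2/4 = 211
  white: 422 × 1/4 = 105.5
χ² = Σ (O − E)² / E
  dark-blue: (107 − 105.5)² / 105.5 = 0.0213
  light-blue: (206 − 211)² / 211 = 0.1185
  white: (109 − 105.5)² / 105.5 = 0.1161
χ² = 0.0213 + 0.1185 + 0.1161 = 0.2559 ≈ 0.256

0.256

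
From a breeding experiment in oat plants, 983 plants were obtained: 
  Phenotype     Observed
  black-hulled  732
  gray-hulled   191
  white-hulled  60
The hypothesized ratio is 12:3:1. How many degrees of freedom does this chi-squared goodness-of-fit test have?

2

A goodness-of-fit test with 3 phenotype classes has df = 3 − 1 = 2.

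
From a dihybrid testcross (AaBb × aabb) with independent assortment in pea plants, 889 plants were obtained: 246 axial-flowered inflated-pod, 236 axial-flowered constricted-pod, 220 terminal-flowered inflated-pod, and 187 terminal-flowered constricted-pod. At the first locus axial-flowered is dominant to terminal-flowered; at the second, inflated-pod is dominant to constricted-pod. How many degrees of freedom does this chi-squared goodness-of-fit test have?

A dihybrid testcross with independent assortment gives a 1:1:1:1 ratio.
A goodness-of-fit test with 4 phenotype classes has df = 4 − 1 = 3.

3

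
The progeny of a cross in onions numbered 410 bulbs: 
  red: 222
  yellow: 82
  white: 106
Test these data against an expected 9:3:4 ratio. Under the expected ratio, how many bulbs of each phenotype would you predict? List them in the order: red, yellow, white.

The 9:3:4 ratio has 16 parts, so with N = 410 the expected counts are:
  red: 410 × 9/16 = 230.625
  yellow: 410 × 3/16 = 76.875
  white: 410 × 4/16 = 102.5

230.625, 76.875, 102.5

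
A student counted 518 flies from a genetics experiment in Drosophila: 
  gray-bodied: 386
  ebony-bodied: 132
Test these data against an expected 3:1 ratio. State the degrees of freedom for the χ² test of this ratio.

1

A goodness-of-fit test with 2 phenotype classes has df = 2 − 1 = 1.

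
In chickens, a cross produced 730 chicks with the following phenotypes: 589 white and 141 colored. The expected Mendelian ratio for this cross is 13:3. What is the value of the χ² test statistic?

0.153

Expected counts for N = 730 under a 13:3 ratio (total parts = 16):
  white: 730 × 13/16 = 593.125
  colored: 730 × 3/16 = 136.875
χ² = Σ (O − E)² / E
  white: (589 − 593.125)² / 593.125 = 0.0287
  colored: (141 − 136.875)² / 136.875 = 0.1243
χ² = 0.0287 + 0.1243 = 0.153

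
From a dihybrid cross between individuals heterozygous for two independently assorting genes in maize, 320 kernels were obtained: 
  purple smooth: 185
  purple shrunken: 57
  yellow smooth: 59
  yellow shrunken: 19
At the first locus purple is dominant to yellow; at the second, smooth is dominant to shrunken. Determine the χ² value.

0.356

A dihybrid F₂ with independent assortment and complete dominance at both loci gives a 9:3:3:1 phenotypic ratio.
Expected counts for N = 320 under a 9:3:3:1 ratio (total parts = 16):
  purple smooth: 320 × 9/16 = 180
  purple shrunken: 320 × 3/16 = 60
  yellow smooth: 320 × 3/16 = 60
  yellow shrunken: 320 × 1/16 = 20
χ² = Σ (O − E)² / E
  purple smooth: (185 − 180)² / 180 = 0.1389
  purple shrunken: (57 − 60)² / 60 = 0.1500
  yellow smooth: (59 − 60)² / 60 = 0.0167
  yellow shrunken: (19 − 20)² / 20 = 0.0500
χ² = 0.1389 + 0.1500 + 0.0167 + 0.0500 = 0.3556 ≈ 0.356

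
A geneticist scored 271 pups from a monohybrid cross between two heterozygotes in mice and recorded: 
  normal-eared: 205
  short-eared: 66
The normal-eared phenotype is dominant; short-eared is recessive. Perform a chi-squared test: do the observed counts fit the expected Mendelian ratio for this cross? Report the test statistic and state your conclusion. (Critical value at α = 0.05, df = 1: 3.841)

For a monohybrid cross between heterozygotes with complete dominance, the expected phenotypic ratio is 3:1.
Under the 3:1 hypothesis (Σ ratio = 4, N = 271):
  normal-eared: 271 × 3/4 = 203.25
  short-eared: 271 × 1/4 = 67.75
χ² = Σ (O − E)² / E
  normal-eared: (205 − 203.25)² / 203.25 = 0.0151
  short-eared: (66 − 67.75)² / 67.75 = 0.0452
χ² = 0.0151 + 0.0452 = 0.0603 ≈ 0.060
Degrees of freedom = 2 − 1 = 1; critical value at α = 0.05 is 3.841.
Since 0.060 < 3.841, we fail to reject the null hypothesis — the data are consistent with the 3:1 ratio.

0.060; consistent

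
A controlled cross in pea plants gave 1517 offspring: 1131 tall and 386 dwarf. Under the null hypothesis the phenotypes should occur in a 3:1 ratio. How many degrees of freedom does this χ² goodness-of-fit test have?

1

A goodness-of-fit test with 2 phenotype classes has df = 2 − 1 = 1.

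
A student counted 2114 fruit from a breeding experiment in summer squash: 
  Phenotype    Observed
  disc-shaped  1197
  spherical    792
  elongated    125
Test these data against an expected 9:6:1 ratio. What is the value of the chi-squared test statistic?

0.437

The 9:6:1 ratio has 16 parts, so with N = 2114 the expected counts are:
  disc-shaped: 2114 × 9/16 = 1189.125
  spherical: 2114 × 6/16 = 792.75
  elongated: 2114 × 1/16 = 132.125
χ² = Σ (O − E)² / E
  disc-shaped: (1197 − 1189.125)² / 1189.125 = 0.0522
  spherical: (792 − 792.75)² / 792.75 = 0.0007
  elongated: (125 − 132.125)² / 132.125 = 0.3842
χ² = 0.0522 + 0.0007 + 0.3842 = 0.4371 ≈ 0.437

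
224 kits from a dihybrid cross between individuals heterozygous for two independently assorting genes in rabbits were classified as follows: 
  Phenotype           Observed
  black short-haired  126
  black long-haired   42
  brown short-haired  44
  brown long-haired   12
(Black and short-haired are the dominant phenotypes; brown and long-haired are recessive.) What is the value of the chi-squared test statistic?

0.381

A dihybrid F₂ with independent assortment and complete dominance at both loci gives a 9:3:3:1 phenotypic ratio.
The 9:3:3:1 ratio has 16 parts, so with N = 224 the expected counts are:
  black short-haired: 224 × 9/16 = 126
  black long-haired: 224 × 3/16 = 42
  brown short-haired: 224 × 3/16 = 42
  brown long-haired: 224 × 1/16 = 14
χ² = Σ (O − E)² / E
  black short-haired: (126 − 126)² / 126 = 0.0000
  black long-haired: (42 − 42)² / 42 = 0.0000
  brown short-haired: (44 − 42)² / 42 = 0.0952
  brown long-haired: (12 − 14)² / 14 = 0.2857
χ² = 0.0000 + 0.0000 + 0.0952 + 0.2857 = 0.3809 ≈ 0.381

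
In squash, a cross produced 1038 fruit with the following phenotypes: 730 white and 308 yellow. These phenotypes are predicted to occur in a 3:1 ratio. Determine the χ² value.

12.086

Under the 3:1 hypothesis (Σ ratio = 4, N = 1038):
  white: 1038 × 3/4 = 778.5
  yellow: 1038 × 1/4 = 259.5
χ² = Σ (O − E)² / E
  white: (730 − 778.5)² / 778.5 = 3.0215
  yellow: (308 − 259.5)² / 259.5 = 9.0645
χ² = 3.0215 + 9.0645 = 12.086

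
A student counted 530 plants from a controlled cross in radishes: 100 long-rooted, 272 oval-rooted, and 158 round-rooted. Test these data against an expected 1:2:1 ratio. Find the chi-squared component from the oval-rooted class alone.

Expected counts for N = 530 under a 1:2:1 ratio (total parts = 4):
  long-rooted: 530 × 1/4 = 132.5
  oval-rooted: 530 × 2/4 = 265
  round-rooted: 530 × 1/4 = 132.5
Contribution of oval-rooted: (272 − 265)² / 265 = 0.1849

0.185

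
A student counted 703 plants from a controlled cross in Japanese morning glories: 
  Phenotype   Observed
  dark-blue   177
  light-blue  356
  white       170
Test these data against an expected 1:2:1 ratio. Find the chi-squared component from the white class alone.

0.188

The 1:2:1 ratio has 4 parts, so with N = 703 the expected counts are:
  dark-blue: 703 × 1/4 = 175.75
  light-blue: 703 × 2/4 = 351.5
  white: 703 × 1/4 = 175.75
Contribution of white: (170 − 175.75)² / 175.75 = 0.1881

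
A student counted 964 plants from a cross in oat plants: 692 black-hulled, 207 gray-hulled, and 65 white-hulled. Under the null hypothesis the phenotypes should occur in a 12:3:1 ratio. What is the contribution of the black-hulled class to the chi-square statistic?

Expected counts for N = 964 under a 12:3:1 ratio (total parts = 16):
  black-hulled: 964 × 12/16 = 723
  gray-hulled: 964 × 3/16 = 180.75
  white-hulled: 964 × 1/16 = 60.25
Contribution of black-hulled: (692 − 723)² / 723 = 1.3292

1.329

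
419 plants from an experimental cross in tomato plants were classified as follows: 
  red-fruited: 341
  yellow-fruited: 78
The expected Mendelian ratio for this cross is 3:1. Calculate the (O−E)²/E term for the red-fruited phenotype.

Under the 3:1 hypothesis (Σ ratio = 4, N = 419):
  red-fruited: 419 × 3/4 = 314.25
  yellow-fruited: 419 × 1/4 = 104.75
Contribution of red-fruited: (341 − 314.25)² / 314.25 = 2.2770

2.277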